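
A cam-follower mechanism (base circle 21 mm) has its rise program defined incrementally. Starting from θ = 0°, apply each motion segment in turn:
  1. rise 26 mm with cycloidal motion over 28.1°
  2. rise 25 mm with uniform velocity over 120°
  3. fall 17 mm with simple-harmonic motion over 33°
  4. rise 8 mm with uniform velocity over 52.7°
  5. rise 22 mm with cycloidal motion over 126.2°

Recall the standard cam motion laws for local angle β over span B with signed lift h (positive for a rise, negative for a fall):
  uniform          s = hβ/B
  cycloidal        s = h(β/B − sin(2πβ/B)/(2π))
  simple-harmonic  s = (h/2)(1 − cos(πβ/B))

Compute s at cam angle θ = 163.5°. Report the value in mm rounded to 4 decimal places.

seg 1 [0°–28.1°] cycloidal, h=26: full span → s += 26 → s = 26.0000
seg 2 [28.1°–148.1°] uniform, h=25: full span → s += 25 → s = 51.0000
seg 3 [148.1°–181.1°] simple-harmonic, h=-17: θ=163.5° here. β=15.4, B=33. -17/2·(1 − cos(π·0.4667)) = -7.6115 → s = 43.3885

43.3885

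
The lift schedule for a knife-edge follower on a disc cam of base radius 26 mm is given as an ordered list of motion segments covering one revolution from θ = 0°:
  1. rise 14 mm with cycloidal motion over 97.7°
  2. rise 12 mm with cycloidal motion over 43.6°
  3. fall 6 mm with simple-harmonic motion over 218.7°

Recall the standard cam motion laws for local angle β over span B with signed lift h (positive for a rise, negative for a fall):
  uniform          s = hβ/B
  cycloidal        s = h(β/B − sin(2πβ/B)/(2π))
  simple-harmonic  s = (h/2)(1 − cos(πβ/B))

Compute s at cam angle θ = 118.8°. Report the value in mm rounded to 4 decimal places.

seg 1 [0°–97.7°] cycloidal, h=14: full span → s += 14 → s = 14.0000
seg 2 [97.7°–141.3°] cycloidal, h=12: θ=118.8° here. β=21.1, B=43.6. 12·(0.4839 − sin(2π·0.4839)/(2π)) = 5.6150 → s = 19.6150

19.6150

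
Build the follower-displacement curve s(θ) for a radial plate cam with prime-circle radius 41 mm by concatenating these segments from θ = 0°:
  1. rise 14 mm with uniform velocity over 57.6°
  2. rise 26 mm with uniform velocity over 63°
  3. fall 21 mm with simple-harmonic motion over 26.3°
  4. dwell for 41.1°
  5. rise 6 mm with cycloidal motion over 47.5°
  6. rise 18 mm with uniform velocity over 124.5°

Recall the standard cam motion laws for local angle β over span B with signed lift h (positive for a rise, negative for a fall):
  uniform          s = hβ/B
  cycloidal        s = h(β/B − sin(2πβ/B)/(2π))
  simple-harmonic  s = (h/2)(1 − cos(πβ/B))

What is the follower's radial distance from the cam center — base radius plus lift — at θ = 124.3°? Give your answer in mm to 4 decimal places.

seg 1 [0°–57.6°] uniform, h=14: full span → s += 14 → s = 14.0000
seg 2 [57.6°–120.6°] uniform, h=26: full span → s += 26 → s = 40.0000
seg 3 [120.6°–146.9°] simple-harmonic, h=-21: θ=124.3° here. β=3.7, B=26.3. -21/2·(1 − cos(π·0.1407)) = -1.0090 → s = 38.9910
radial distance = base radius + s = 41 + 38.9910 = 79.9910

79.9910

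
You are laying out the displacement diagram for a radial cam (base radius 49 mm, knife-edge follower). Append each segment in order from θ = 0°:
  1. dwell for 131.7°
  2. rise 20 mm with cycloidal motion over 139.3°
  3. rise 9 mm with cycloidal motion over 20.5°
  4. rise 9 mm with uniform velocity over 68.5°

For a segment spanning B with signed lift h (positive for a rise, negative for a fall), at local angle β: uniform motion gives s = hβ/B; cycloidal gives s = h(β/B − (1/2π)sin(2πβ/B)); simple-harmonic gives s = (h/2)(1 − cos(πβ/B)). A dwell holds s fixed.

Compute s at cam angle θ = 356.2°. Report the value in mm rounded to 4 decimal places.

seg 1 [0°–131.7°] dwell: s stays 0.0000
seg 2 [131.7°–271°] cycloidal, h=20: full span → s += 20 → s = 20.0000
seg 3 [271°–291.5°] cycloidal, h=9: full span → s += 9 → s = 29.0000
seg 4 [291.5°–360°] uniform, h=9: θ=356.2° here. β=64.7, B=68.5. 9·64.7/68.5 = 8.5007 → s = 37.5007

37.5007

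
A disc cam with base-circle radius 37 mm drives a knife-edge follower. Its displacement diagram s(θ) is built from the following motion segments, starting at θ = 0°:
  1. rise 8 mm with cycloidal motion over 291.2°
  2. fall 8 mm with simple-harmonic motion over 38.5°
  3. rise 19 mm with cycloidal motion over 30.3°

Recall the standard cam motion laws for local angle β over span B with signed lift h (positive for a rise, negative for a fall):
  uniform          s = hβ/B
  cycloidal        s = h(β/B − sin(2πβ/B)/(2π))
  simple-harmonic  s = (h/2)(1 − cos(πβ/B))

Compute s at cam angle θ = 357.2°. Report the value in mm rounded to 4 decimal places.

seg 1 [0°–291.2°] cycloidal, h=8: full span → s += 8 → s = 8.0000
seg 2 [291.2°–329.7°] simple-harmonic, h=-8: full span → s += -8 → s = 0.0000
seg 3 [329.7°–360°] cycloidal, h=19: θ=357.2° here. β=27.5, B=30.3. 19·(0.9076 − sin(2π·0.9076)/(2π)) = 18.9030 → s = 18.9030

18.9030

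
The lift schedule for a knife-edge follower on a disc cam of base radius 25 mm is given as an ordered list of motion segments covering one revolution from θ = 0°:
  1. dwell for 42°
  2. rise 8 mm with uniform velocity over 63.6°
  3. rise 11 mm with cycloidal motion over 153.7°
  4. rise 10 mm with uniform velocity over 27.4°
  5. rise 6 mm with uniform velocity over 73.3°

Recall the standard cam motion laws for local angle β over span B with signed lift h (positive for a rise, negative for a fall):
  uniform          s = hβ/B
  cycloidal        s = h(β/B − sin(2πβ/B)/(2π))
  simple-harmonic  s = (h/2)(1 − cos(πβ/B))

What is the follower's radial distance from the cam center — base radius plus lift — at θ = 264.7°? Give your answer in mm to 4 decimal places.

seg 1 [0°–42°] dwell: s stays 0.0000
seg 2 [42°–105.6°] uniform, h=8: full span → s += 8 → s = 8.0000
seg 3 [105.6°–259.3°] cycloidal, h=11: full span → s += 11 → s = 19.0000
seg 4 [259.3°–286.7°] uniform, h=10: θ=264.7° here. β=5.4, B=27.4. 10·5.4/27.4 = 1.9708 → s = 20.9708
radial distance = base radius + s = 25 + 20.9708 = 45.9708

45.9708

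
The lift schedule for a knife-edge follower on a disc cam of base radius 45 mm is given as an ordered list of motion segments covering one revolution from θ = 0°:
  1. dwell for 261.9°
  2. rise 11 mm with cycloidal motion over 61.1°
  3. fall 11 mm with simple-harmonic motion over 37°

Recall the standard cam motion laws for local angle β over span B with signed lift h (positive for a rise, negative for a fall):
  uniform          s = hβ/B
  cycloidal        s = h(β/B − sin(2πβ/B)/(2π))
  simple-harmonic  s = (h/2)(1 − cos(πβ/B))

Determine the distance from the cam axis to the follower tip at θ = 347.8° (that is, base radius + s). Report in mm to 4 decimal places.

seg 1 [0°–261.9°] dwell: s stays 0.0000
seg 2 [261.9°–323°] cycloidal, h=11: full span → s += 11 → s = 11.0000
seg 3 [323°–360°] simple-harmonic, h=-11: θ=347.8° here. β=24.8, B=37. -11/2·(1 − cos(π·0.6703)) = -8.3037 → s = 2.6963
radial distance = base radius + s = 45 + 2.6963 = 47.6963

47.6963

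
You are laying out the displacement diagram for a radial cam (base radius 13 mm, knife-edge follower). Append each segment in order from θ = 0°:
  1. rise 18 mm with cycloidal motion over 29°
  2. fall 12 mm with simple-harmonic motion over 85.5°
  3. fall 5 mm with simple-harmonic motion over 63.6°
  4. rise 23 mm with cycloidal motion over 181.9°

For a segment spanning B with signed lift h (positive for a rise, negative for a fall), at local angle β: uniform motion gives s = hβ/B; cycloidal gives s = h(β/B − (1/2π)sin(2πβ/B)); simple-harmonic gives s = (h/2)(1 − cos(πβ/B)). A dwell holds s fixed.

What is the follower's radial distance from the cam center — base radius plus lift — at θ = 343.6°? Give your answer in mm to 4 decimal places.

seg 1 [0°–29°] cycloidal, h=18: full span → s += 18 → s = 18.0000
seg 2 [29°–114.5°] simple-harmonic, h=-12: full span → s += -12 → s = 6.0000
seg 3 [114.5°–178.1°] simple-harmonic, h=-5: full span → s += -5 → s = 1.0000
seg 4 [178.1°–360°] cycloidal, h=23: θ=343.6° here. β=165.5, B=181.9. 23·(0.9098 − sin(2π·0.9098)/(2π)) = 22.8909 → s = 23.8909
radial distance = base radius + s = 13 + 23.8909 = 36.8909

36.8909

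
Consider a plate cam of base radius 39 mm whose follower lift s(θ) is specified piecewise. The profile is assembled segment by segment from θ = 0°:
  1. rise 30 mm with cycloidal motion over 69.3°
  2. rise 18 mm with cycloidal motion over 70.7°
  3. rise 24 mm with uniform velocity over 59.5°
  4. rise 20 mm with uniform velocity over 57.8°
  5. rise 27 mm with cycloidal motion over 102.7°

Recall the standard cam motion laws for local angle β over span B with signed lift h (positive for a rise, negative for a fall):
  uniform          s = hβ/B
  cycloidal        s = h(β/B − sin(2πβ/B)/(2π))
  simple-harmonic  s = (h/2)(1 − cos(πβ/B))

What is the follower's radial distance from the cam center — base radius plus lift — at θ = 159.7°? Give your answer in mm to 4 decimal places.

seg 1 [0°–69.3°] cycloidal, h=30: full span → s += 30 → s = 30.0000
seg 2 [69.3°–140°] cycloidal, h=18: full span → s += 18 → s = 48.0000
seg 3 [140°–199.5°] uniform, h=24: θ=159.7° here. β=19.7, B=59.5. 24·19.7/59.5 = 7.9462 → s = 55.9462
radial distance = base radius + s = 39 + 55.9462 = 94.9462

94.9462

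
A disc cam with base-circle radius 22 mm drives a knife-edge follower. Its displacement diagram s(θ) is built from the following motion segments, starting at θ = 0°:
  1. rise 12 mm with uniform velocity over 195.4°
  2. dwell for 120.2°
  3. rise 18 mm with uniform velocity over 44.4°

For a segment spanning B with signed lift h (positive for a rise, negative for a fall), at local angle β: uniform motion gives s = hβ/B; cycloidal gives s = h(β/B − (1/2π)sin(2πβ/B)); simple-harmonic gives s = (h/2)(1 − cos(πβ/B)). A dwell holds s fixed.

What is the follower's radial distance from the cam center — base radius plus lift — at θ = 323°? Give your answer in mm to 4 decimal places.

seg 1 [0°–195.4°] uniform, h=12: full span → s += 12 → s = 12.0000
seg 2 [195.4°–315.6°] dwell: s stays 12.0000
seg 3 [315.6°–360°] uniform, h=18: θ=323° here. β=7.4, B=44.4. 18·7.4/44.4 = 3.0000 → s = 15.0000
radial distance = base radius + s = 22 + 15.0000 = 37.0000

37.0000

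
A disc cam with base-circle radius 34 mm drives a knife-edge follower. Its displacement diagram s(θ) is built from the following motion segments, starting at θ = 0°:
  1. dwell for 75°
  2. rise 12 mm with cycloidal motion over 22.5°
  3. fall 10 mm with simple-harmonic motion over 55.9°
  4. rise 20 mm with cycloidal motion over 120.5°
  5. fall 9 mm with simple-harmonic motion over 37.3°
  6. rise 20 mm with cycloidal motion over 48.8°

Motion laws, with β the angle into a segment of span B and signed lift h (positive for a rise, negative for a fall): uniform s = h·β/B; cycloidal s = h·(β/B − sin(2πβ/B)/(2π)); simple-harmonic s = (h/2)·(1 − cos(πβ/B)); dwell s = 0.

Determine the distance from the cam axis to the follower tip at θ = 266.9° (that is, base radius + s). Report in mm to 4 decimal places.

seg 1 [0°–75°] dwell: s stays 0.0000
seg 2 [75°–97.5°] cycloidal, h=12: full span → s += 12 → s = 12.0000
seg 3 [97.5°–153.4°] simple-harmonic, h=-10: full span → s += -10 → s = 2.0000
seg 4 [153.4°–273.9°] cycloidal, h=20: θ=266.9° here. β=113.5, B=120.5. 20·(0.9419 − sin(2π·0.9419)/(2π)) = 19.9744 → s = 21.9744
radial distance = base radius + s = 34 + 21.9744 = 55.9744

55.9744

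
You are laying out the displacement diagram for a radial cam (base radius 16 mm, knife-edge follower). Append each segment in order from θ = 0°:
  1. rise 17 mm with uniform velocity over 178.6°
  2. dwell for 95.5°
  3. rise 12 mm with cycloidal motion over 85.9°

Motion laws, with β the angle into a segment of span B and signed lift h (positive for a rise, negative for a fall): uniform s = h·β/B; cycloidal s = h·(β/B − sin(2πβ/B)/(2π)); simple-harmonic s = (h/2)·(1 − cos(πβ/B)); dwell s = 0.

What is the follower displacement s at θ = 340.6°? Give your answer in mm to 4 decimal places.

seg 1 [0°–178.6°] uniform, h=17: full span → s += 17 → s = 17.0000
seg 2 [178.6°–274.1°] dwell: s stays 17.0000
seg 3 [274.1°–360°] cycloidal, h=12: θ=340.6° here. β=66.5, B=85.9. 12·(0.7742 − sin(2π·0.7742)/(2π)) = 11.1778 → s = 28.1778

28.1778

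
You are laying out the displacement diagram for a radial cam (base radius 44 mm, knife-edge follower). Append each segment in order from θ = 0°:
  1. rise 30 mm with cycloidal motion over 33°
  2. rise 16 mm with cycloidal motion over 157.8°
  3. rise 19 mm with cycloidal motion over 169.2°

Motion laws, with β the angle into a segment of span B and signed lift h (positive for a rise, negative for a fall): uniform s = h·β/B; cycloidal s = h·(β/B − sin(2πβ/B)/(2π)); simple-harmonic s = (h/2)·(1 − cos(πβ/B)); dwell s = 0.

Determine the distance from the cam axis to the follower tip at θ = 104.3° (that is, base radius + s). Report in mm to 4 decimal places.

seg 1 [0°–33°] cycloidal, h=30: full span → s += 30 → s = 30.0000
seg 2 [33°–190.8°] cycloidal, h=16: θ=104.3° here. β=71.3, B=157.8. 16·(0.4518 − sin(2π·0.4518)/(2π)) = 6.4705 → s = 36.4705
radial distance = base radius + s = 44 + 36.4705 = 80.4705

80.4705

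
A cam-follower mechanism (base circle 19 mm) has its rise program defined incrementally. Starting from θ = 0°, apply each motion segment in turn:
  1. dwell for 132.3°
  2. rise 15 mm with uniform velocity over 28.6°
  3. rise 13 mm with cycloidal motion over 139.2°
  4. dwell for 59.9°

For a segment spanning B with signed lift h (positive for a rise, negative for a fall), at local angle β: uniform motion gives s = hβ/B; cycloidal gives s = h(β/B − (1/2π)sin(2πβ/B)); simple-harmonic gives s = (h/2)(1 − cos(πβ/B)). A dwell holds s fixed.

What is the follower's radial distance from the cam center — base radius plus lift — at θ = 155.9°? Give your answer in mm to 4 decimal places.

seg 1 [0°–132.3°] dwell: s stays 0.0000
seg 2 [132.3°–160.9°] uniform, h=15: θ=155.9° here. β=23.6, B=28.6. 15·23.6/28.6 = 12.3776 → s = 12.3776
radial distance = base radius + s = 19 + 12.3776 = 31.3776

31.3776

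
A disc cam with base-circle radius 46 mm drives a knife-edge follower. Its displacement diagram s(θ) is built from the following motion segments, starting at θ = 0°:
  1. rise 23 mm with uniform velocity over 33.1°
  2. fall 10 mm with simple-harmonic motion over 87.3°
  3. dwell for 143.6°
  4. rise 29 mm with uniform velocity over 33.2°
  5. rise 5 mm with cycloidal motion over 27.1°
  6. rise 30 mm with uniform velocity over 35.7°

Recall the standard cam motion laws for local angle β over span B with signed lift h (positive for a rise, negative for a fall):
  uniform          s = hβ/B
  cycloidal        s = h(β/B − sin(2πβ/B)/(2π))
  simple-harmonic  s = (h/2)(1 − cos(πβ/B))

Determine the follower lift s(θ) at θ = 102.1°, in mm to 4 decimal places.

seg 1 [0°–33.1°] uniform, h=23: full span → s += 23 → s = 23.0000
seg 2 [33.1°–120.4°] simple-harmonic, h=-10: θ=102.1° here. β=69, B=87.3. -10/2·(1 − cos(π·0.7904)) = -8.9544 → s = 14.0456

14.0456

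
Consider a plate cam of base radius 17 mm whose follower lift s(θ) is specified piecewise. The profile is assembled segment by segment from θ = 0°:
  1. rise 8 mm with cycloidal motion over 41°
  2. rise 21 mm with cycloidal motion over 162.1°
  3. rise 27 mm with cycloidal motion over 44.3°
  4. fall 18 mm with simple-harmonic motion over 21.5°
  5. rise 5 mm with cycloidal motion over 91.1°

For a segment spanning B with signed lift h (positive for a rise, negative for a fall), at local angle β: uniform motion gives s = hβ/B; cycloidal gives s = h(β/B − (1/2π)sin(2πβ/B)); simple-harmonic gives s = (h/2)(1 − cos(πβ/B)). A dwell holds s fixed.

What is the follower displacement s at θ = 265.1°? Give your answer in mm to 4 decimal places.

seg 1 [0°–41°] cycloidal, h=8: full span → s += 8 → s = 8.0000
seg 2 [41°–203.1°] cycloidal, h=21: full span → s += 21 → s = 29.0000
seg 3 [203.1°–247.4°] cycloidal, h=27: full span → s += 27 → s = 56.0000
seg 4 [247.4°–268.9°] simple-harmonic, h=-18: θ=265.1° here. β=17.7, B=21.5. -18/2·(1 − cos(π·0.8233)) = -16.6479 → s = 39.3521

39.3521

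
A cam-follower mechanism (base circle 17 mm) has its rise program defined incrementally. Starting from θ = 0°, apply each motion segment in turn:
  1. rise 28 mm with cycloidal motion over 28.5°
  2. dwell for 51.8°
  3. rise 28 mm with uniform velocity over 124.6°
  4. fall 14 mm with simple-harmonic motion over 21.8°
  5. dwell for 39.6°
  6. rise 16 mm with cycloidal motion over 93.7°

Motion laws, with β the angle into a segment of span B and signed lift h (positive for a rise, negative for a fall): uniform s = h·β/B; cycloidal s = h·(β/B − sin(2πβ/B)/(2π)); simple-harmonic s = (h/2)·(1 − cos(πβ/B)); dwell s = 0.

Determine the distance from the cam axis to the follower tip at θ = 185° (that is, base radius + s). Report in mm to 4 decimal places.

seg 1 [0°–28.5°] cycloidal, h=28: full span → s += 28 → s = 28.0000
seg 2 [28.5°–80.3°] dwell: s stays 28.0000
seg 3 [80.3°–204.9°] uniform, h=28: θ=185° here. β=104.7, B=124.6. 28·104.7/124.6 = 23.5281 → s = 51.5281
radial distance = base radius + s = 17 + 51.5281 = 68.5281

68.5281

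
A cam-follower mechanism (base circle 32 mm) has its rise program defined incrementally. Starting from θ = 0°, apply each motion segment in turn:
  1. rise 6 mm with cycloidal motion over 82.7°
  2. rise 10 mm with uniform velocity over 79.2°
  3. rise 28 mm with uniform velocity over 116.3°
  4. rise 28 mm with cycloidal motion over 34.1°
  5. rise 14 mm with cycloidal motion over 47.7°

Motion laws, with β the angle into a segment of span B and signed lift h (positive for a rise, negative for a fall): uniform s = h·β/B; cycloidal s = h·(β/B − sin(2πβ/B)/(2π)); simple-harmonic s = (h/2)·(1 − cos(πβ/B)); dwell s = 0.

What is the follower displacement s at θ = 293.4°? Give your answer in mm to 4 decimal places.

seg 1 [0°–82.7°] cycloidal, h=6: full span → s += 6 → s = 6.0000
seg 2 [82.7°–161.9°] uniform, h=10: full span → s += 10 → s = 16.0000
seg 3 [161.9°–278.2°] uniform, h=28: full span → s += 28 → s = 44.0000
seg 4 [278.2°–312.3°] cycloidal, h=28: θ=293.4° here. β=15.2, B=34.1. 28·(0.4457 − sin(2π·0.4457)/(2π)) = 10.9911 → s = 54.9911

54.9911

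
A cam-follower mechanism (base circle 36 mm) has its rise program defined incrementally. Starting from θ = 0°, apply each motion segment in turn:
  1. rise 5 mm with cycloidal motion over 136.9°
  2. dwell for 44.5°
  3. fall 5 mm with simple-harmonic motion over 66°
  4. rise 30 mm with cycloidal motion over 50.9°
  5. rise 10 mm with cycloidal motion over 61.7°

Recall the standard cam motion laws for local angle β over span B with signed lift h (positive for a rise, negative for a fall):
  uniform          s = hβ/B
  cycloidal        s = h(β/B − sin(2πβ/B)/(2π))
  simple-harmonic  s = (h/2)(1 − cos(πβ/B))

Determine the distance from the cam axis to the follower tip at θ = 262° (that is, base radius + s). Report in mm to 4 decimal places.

seg 1 [0°–136.9°] cycloidal, h=5: full span → s += 5 → s = 5.0000
seg 2 [136.9°–181.4°] dwell: s stays 5.0000
seg 3 [181.4°–247.4°] simple-harmonic, h=-5: full span → s += -5 → s = 0.0000
seg 4 [247.4°–298.3°] cycloidal, h=30: θ=262° here. β=14.6, B=50.9. 30·(0.2868 − sin(2π·0.2868)/(2π)) = 3.9578 → s = 3.9578
radial distance = base radius + s = 36 + 3.9578 = 39.9578

39.9578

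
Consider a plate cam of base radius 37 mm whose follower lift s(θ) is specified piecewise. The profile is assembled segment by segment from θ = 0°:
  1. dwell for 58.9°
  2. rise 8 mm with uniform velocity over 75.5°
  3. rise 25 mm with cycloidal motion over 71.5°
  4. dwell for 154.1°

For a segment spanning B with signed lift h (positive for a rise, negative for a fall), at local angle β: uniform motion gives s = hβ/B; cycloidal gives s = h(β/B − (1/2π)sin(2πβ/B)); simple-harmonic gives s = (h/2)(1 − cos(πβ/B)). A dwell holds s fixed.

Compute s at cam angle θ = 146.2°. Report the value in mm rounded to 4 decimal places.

seg 1 [0°–58.9°] dwell: s stays 0.0000
seg 2 [58.9°–134.4°] uniform, h=8: full span → s += 8 → s = 8.0000
seg 3 [134.4°–205.9°] cycloidal, h=25: θ=146.2° here. β=11.8, B=71.5. 25·(0.1650 − sin(2π·0.1650)/(2π)) = 0.7006 → s = 8.7006

8.7006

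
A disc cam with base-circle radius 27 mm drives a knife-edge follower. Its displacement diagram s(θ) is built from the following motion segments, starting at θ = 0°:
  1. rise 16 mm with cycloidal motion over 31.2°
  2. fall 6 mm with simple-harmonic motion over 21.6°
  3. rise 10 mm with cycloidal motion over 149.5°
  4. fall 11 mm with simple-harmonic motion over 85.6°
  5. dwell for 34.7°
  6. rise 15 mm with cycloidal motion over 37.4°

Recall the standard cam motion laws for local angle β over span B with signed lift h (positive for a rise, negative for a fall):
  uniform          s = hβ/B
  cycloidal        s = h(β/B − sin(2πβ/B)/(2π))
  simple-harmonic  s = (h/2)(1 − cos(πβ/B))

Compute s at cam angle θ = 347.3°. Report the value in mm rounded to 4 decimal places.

seg 1 [0°–31.2°] cycloidal, h=16: full span → s += 16 → s = 16.0000
seg 2 [31.2°–52.8°] simple-harmonic, h=-6: full span → s += -6 → s = 10.0000
seg 3 [52.8°–202.3°] cycloidal, h=10: full span → s += 10 → s = 20.0000
seg 4 [202.3°–287.9°] simple-harmonic, h=-11: full span → s += -11 → s = 9.0000
seg 5 [287.9°–322.6°] dwell: s stays 9.0000
seg 6 [322.6°–360°] cycloidal, h=15: θ=347.3° here. β=24.7, B=37.4. 15·(0.6604 − sin(2π·0.6604)/(2π)) = 11.9255 → s = 20.9255

20.9255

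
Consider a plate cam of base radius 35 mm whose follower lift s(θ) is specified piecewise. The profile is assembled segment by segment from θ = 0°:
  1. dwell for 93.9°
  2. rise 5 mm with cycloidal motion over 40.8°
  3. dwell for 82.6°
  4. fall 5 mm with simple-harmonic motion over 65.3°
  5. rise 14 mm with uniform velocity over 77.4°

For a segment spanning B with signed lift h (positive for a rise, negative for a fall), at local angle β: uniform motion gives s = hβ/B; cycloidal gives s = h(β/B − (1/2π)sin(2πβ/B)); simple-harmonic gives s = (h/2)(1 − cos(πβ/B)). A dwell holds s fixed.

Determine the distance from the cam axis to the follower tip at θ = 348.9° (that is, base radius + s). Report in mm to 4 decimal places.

seg 1 [0°–93.9°] dwell: s stays 0.0000
seg 2 [93.9°–134.7°] cycloidal, h=5: full span → s += 5 → s = 5.0000
seg 3 [134.7°–217.3°] dwell: s stays 5.0000
seg 4 [217.3°–282.6°] simple-harmonic, h=-5: full span → s += -5 → s = 0.0000
seg 5 [282.6°–360°] uniform, h=14: θ=348.9° here. β=66.3, B=77.4. 14·66.3/77.4 = 11.9922 → s = 11.9922
radial distance = base radius + s = 35 + 11.9922 = 46.9922

46.9922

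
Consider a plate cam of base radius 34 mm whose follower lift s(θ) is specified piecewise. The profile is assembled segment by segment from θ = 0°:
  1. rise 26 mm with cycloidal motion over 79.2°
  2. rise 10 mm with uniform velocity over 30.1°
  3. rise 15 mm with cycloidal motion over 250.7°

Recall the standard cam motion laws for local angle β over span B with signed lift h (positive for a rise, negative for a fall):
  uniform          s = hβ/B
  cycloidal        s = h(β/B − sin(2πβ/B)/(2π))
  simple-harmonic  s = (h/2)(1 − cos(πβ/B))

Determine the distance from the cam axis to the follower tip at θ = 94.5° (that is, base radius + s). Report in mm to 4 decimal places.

seg 1 [0°–79.2°] cycloidal, h=26: full span → s += 26 → s = 26.0000
seg 2 [79.2°–109.3°] uniform, h=10: θ=94.5° here. β=15.3, B=30.1. 10·15.3/30.1 = 5.0831 → s = 31.0831
radial distance = base radius + s = 34 + 31.0831 = 65.0831

65.0831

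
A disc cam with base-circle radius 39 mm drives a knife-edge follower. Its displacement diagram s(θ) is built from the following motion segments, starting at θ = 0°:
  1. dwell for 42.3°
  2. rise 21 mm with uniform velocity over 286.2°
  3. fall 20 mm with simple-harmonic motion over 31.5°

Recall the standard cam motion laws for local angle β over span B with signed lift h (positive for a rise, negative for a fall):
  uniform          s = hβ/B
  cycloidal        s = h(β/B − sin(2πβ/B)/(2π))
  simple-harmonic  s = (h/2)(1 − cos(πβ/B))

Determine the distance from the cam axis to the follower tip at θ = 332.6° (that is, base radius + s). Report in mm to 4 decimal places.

seg 1 [0°–42.3°] dwell: s stays 0.0000
seg 2 [42.3°–328.5°] uniform, h=21: full span → s += 21 → s = 21.0000
seg 3 [328.5°–360°] simple-harmonic, h=-20: θ=332.6° here. β=4.1, B=31.5. -20/2·(1 − cos(π·0.1302)) = -0.8244 → s = 20.1756
radial distance = base radius + s = 39 + 20.1756 = 59.1756

59.1756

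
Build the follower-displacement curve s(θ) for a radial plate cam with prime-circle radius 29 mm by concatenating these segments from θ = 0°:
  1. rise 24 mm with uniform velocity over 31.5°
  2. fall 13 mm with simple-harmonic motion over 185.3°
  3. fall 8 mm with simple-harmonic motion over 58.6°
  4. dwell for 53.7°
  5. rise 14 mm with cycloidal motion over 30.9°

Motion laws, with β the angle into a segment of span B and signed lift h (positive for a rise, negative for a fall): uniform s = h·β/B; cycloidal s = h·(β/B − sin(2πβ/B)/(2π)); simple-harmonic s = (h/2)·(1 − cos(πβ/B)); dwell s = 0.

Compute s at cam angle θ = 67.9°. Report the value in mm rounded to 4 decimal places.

seg 1 [0°–31.5°] uniform, h=24: full span → s += 24 → s = 24.0000
seg 2 [31.5°–216.8°] simple-harmonic, h=-13: θ=67.9° here. β=36.4, B=185.3. -13/2·(1 − cos(π·0.1964)) = -1.1990 → s = 22.8010

22.8010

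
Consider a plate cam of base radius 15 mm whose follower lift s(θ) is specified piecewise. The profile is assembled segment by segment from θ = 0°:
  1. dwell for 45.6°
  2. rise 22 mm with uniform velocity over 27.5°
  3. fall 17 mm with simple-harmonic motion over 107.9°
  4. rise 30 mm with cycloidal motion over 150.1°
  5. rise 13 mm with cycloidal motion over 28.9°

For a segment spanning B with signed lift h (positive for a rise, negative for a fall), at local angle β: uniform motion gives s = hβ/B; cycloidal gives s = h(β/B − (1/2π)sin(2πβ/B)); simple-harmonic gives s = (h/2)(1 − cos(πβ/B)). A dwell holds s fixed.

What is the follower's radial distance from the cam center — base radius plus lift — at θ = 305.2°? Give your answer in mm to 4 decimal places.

seg 1 [0°–45.6°] dwell: s stays 0.0000
seg 2 [45.6°–73.1°] uniform, h=22: full span → s += 22 → s = 22.0000
seg 3 [73.1°–181°] simple-harmonic, h=-17: full span → s += -17 → s = 5.0000
seg 4 [181°–331.1°] cycloidal, h=30: θ=305.2° here. β=124.2, B=150.1. 30·(0.8274 − sin(2π·0.8274)/(2π)) = 29.0438 → s = 34.0438
radial distance = base radius + s = 15 + 34.0438 = 49.0438

49.0438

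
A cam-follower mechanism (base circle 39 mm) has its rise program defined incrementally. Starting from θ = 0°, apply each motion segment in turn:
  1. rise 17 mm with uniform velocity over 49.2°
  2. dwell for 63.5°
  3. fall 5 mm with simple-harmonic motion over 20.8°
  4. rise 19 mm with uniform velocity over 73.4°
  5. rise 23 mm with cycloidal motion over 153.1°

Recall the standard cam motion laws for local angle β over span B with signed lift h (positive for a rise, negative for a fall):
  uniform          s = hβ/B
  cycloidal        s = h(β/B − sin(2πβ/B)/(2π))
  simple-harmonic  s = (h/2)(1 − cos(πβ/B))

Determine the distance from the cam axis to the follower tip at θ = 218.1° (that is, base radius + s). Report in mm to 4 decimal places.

seg 1 [0°–49.2°] uniform, h=17: full span → s += 17 → s = 17.0000
seg 2 [49.2°–112.7°] dwell: s stays 17.0000
seg 3 [112.7°–133.5°] simple-harmonic, h=-5: full span → s += -5 → s = 12.0000
seg 4 [133.5°–206.9°] uniform, h=19: full span → s += 19 → s = 31.0000
seg 5 [206.9°–360°] cycloidal, h=23: θ=218.1° here. β=11.2, B=153.1. 23·(0.0732 − sin(2π·0.0732)/(2π)) = 0.0586 → s = 31.0586
radial distance = base radius + s = 39 + 31.0586 = 70.0586

70.0586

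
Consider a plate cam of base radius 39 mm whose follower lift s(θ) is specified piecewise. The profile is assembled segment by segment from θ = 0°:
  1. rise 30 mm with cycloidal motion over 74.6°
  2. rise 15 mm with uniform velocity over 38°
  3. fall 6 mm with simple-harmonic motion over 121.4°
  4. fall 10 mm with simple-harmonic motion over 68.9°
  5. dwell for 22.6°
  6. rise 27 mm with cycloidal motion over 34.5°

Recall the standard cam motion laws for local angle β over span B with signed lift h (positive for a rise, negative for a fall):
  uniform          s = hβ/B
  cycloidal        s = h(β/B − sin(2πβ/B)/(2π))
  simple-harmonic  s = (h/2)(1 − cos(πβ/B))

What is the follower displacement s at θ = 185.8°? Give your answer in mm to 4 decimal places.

seg 1 [0°–74.6°] cycloidal, h=30: full span → s += 30 → s = 30.0000
seg 2 [74.6°–112.6°] uniform, h=15: full span → s += 15 → s = 45.0000
seg 3 [112.6°–234°] simple-harmonic, h=-6: θ=185.8° here. β=73.2, B=121.4. -6/2·(1 − cos(π·0.6030)) = -3.9536 → s = 41.0464

41.0464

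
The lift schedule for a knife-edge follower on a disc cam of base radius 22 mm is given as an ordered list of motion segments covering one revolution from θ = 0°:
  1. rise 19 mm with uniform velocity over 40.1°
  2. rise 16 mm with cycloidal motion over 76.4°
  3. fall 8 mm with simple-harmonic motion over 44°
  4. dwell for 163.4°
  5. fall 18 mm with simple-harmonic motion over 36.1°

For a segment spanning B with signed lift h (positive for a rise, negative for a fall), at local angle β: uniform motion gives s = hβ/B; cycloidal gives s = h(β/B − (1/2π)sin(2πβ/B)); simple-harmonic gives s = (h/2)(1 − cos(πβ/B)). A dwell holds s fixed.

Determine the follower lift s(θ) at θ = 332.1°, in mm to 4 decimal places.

seg 1 [0°–40.1°] uniform, h=19: full span → s += 19 → s = 19.0000
seg 2 [40.1°–116.5°] cycloidal, h=16: full span → s += 16 → s = 35.0000
seg 3 [116.5°–160.5°] simple-harmonic, h=-8: full span → s += -8 → s = 27.0000
seg 4 [160.5°–323.9°] dwell: s stays 27.0000
seg 5 [323.9°–360°] simple-harmonic, h=-18: θ=332.1° here. β=8.2, B=36.1. -18/2·(1 − cos(π·0.2271)) = -2.1959 → s = 24.8041

24.8041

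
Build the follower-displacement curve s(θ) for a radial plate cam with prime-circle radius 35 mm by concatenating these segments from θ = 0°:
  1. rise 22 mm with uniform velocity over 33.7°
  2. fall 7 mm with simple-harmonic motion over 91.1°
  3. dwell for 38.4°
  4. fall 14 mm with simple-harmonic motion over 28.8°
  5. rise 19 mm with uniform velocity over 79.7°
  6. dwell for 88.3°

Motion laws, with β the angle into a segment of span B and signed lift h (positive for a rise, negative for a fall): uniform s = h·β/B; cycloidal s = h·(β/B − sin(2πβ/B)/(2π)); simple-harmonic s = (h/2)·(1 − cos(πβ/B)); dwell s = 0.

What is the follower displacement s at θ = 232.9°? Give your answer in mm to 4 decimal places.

seg 1 [0°–33.7°] uniform, h=22: full span → s += 22 → s = 22.0000
seg 2 [33.7°–124.8°] simple-harmonic, h=-7: full span → s += -7 → s = 15.0000
seg 3 [124.8°–163.2°] dwell: s stays 15.0000
seg 4 [163.2°–192°] simple-harmonic, h=-14: full span → s += -14 → s = 1.0000
seg 5 [192°–271.7°] uniform, h=19: θ=232.9° here. β=40.9, B=79.7. 19·40.9/79.7 = 9.7503 → s = 10.7503

10.7503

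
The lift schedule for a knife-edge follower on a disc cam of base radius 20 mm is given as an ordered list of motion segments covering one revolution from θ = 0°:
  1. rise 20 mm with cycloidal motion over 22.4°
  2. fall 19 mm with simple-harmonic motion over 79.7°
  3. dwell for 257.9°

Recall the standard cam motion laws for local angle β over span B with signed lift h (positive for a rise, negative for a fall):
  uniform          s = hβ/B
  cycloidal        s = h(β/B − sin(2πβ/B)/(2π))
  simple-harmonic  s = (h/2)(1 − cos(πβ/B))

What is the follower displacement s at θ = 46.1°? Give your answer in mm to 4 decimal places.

seg 1 [0°–22.4°] cycloidal, h=20: full span → s += 20 → s = 20.0000
seg 2 [22.4°–102.1°] simple-harmonic, h=-19: θ=46.1° here. β=23.7, B=79.7. -19/2·(1 − cos(π·0.2974)) = -3.8526 → s = 16.1474

16.1474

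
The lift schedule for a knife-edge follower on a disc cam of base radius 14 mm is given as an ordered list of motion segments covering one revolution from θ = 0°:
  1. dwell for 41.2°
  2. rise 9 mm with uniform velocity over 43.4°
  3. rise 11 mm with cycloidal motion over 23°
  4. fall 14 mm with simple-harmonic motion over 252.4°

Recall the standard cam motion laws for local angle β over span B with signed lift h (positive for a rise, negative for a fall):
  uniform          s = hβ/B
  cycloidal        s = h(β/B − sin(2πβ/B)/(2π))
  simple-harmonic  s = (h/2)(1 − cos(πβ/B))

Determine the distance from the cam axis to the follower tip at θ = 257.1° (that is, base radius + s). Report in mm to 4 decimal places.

seg 1 [0°–41.2°] dwell: s stays 0.0000
seg 2 [41.2°–84.6°] uniform, h=9: full span → s += 9 → s = 9.0000
seg 3 [84.6°–107.6°] cycloidal, h=11: full span → s += 11 → s = 20.0000
seg 4 [107.6°–360°] simple-harmonic, h=-14: θ=257.1° here. β=149.5, B=252.4. -14/2·(1 − cos(π·0.5923)) = -9.0017 → s = 10.9983
radial distance = base radius + s = 14 + 10.9983 = 24.9983

24.9983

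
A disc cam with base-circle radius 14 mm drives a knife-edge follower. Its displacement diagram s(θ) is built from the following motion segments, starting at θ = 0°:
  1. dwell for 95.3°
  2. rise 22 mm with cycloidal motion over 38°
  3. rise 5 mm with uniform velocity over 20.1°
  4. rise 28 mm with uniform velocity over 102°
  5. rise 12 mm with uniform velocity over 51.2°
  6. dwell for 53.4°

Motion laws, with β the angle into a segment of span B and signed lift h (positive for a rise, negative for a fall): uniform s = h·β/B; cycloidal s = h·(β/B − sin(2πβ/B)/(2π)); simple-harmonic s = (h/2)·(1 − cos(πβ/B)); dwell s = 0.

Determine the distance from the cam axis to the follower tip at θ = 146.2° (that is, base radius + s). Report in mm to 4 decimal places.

seg 1 [0°–95.3°] dwell: s stays 0.0000
seg 2 [95.3°–133.3°] cycloidal, h=22: full span → s += 22 → s = 22.0000
seg 3 [133.3°–153.4°] uniform, h=5: θ=146.2° here. β=12.9, B=20.1. 5·12.9/20.1 = 3.2090 → s = 25.2090
radial distance = base radius + s = 14 + 25.2090 = 39.2090

39.2090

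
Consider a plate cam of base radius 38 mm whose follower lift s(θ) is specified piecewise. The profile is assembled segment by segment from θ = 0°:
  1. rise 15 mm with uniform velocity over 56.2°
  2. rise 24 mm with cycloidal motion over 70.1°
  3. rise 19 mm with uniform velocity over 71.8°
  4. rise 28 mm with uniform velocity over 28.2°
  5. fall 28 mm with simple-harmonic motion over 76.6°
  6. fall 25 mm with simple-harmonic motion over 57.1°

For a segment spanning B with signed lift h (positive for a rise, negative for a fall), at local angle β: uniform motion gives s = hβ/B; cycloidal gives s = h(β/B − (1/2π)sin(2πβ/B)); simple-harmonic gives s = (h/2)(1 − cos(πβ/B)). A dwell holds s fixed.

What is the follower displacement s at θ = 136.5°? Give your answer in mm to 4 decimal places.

seg 1 [0°–56.2°] uniform, h=15: full span → s += 15 → s = 15.0000
seg 2 [56.2°–126.3°] cycloidal, h=24: full span → s += 24 → s = 39.0000
seg 3 [126.3°–198.1°] uniform, h=19: θ=136.5° here. β=10.2, B=71.8. 19·10.2/71.8 = 2.6992 → s = 41.6992

41.6992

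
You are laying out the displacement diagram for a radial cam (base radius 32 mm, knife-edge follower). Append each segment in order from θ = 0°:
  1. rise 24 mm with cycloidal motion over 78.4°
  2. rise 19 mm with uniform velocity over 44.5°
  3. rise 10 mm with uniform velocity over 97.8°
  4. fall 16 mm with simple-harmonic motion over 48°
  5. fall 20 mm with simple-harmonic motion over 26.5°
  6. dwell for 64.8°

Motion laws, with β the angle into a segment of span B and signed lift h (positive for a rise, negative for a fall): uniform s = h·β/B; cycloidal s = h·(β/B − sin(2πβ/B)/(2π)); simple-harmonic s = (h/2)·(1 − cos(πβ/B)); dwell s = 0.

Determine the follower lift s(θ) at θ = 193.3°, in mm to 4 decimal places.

seg 1 [0°–78.4°] cycloidal, h=24: full span → s += 24 → s = 24.0000
seg 2 [78.4°–122.9°] uniform, h=19: full span → s += 19 → s = 43.0000
seg 3 [122.9°–220.7°] uniform, h=10: θ=193.3° here. β=70.4, B=97.8. 10·70.4/97.8 = 7.1984 → s = 50.1984

50.1984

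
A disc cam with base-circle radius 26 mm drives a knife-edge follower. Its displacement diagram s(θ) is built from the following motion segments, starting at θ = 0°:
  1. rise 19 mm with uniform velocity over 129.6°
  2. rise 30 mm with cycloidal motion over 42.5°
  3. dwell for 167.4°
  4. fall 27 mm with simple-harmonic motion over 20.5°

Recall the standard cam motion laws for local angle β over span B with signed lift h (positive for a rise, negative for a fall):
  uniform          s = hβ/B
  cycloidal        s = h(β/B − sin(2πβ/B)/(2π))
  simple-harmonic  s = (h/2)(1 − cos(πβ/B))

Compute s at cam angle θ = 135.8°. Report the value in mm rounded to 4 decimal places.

seg 1 [0°–129.6°] uniform, h=19: full span → s += 19 → s = 19.0000
seg 2 [129.6°–172.1°] cycloidal, h=30: θ=135.8° here. β=6.2, B=42.5. 30·(0.1459 − sin(2π·0.1459)/(2π)) = 0.5876 → s = 19.5876

19.5876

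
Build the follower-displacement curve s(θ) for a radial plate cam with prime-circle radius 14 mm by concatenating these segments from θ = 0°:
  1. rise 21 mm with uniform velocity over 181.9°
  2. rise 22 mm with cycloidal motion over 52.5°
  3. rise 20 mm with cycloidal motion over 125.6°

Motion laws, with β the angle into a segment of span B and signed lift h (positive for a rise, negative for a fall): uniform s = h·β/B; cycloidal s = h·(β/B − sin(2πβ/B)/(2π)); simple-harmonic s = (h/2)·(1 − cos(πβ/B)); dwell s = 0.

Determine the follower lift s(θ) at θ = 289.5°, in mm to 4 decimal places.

seg 1 [0°–181.9°] uniform, h=21: full span → s += 21 → s = 21.0000
seg 2 [181.9°–234.4°] cycloidal, h=22: full span → s += 22 → s = 43.0000
seg 3 [234.4°–360°] cycloidal, h=20: θ=289.5° here. β=55.1, B=125.6. 20·(0.4387 − sin(2π·0.4387)/(2π)) = 7.5779 → s = 50.5779

50.5779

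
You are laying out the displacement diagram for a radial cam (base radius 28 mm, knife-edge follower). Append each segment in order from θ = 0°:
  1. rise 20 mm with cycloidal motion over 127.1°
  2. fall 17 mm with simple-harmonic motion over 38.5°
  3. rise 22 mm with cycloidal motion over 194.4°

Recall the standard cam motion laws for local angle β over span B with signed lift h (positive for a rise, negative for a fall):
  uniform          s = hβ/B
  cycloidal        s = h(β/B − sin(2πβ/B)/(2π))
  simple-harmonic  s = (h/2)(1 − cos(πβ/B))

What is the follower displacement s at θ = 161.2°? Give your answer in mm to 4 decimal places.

seg 1 [0°–127.1°] cycloidal, h=20: full span → s += 20 → s = 20.0000
seg 2 [127.1°–165.6°] simple-harmonic, h=-17: θ=161.2° here. β=34.1, B=38.5. -17/2·(1 − cos(π·0.8857)) = -16.4580 → s = 3.5420

3.5420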